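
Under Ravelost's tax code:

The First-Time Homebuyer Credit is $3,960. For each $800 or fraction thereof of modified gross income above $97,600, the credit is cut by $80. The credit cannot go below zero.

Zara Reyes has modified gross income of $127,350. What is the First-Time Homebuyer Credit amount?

First-Time Homebuyer Credit: income exceeds $97,600 by $29,750, which is 38 full-or-partial $800 increments; reduction = 38 × $80 = $3,040, leaving $920.

$920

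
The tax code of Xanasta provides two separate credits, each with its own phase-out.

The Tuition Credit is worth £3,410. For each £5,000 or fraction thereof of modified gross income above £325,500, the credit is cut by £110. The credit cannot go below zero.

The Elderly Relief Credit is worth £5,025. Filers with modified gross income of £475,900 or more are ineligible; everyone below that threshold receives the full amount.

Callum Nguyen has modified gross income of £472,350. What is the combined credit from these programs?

Tuition Credit: income exceeds £325,500 by £146,850, which is 30 full-or-partial £5,000 increments; reduction = 30 × £110 = £3,300, leaving £110.
Elderly Relief Credit: £472,350 is below the £475,900 cutoff, so the full £5,025 applies.
Total: £110 + £5,025 = £5,135.

£5,135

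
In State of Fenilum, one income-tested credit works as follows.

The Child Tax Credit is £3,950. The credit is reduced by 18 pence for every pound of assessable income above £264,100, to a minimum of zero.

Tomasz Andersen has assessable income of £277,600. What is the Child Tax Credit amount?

Child Tax Credit: 18% of the £13,500 excess over £264,100 is £2,430; credit = £3,950 − £2,430 = £1,520.

£1,520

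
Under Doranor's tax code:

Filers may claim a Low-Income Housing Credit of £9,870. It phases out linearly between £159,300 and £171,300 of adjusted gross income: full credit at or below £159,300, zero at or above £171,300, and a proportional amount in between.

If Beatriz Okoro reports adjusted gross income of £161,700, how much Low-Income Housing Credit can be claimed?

£7,896

Low-Income Housing Credit: £161,700 is £2,400 into a £12,000 phase-out range, leaving 9,600/12,000 of the credit: £9,870 × 9,600/12,000 = £7,896.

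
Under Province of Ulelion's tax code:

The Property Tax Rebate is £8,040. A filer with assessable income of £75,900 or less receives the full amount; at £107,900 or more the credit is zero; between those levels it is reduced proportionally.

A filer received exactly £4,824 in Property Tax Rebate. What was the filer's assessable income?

£4,824 is 4,824/8,040 of the full £8,040, so 3,216/8,040 of the £32,000 range has been used: income = £75,900 + £32,000 × 3,216/8,040 = £88,700.

£88,700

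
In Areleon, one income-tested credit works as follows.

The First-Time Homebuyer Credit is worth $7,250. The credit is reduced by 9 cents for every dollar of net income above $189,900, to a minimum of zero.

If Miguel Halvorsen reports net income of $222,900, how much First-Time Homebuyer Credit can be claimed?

$4,280

First-Time Homebuyer Credit: 9% of the $33,000 excess over $189,900 is $2,970; credit = $7,250 − $2,970 = $4,280.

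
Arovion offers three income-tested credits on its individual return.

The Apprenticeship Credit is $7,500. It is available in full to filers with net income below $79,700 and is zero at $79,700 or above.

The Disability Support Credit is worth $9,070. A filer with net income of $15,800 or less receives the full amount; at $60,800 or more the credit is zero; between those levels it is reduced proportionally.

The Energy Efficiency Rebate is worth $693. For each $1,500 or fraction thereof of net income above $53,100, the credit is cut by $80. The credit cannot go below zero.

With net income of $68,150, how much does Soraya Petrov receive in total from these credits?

Apprenticeship Credit: $68,150 is below the $79,700 cutoff, so the full $7,500 applies.
Disability Support Credit: $68,150 is at or above $60,800, so the credit is $0.
Energy Efficiency Rebate: income exceeds $53,100 by $15,050 → 11 increments × $80 = $880 ≥ base, so the credit is $0.
Total: $7,500 + $0 + $0 = $7,500.

$7,500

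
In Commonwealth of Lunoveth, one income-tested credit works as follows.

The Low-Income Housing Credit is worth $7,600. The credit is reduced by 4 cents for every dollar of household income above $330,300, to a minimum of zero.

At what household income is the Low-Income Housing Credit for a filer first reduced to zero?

$520,300

The credit falls by 4% of each dollar above $330,300, so it reaches zero when the excess is $7,600 / 4% = $190,000: income = $330,300 + $190,000 = $520,300.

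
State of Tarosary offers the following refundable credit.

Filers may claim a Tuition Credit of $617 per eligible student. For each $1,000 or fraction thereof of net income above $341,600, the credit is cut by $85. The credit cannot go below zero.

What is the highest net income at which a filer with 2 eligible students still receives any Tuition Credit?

$355,600

Full credit = 2 × $617 = $1,234.
After 14 increments the reduction is 14 × $85 = $1,190, leaving $44; one more increment wipes it out. Increment 14 ends at excess 14 × $1,000 = $14,000, so the highest qualifying income is $341,600 + $14,000 = $355,600.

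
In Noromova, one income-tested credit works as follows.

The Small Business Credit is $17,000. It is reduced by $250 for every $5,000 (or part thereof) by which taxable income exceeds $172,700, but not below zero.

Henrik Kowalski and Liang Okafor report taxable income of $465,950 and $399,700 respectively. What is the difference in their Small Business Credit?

$3,250

Henrik ($465,950): Small Business Credit: income exceeds $172,700 by $293,250, which is 59 full-or-partial $5,000 increments; reduction = 59 × $250 = $14,750, leaving $2,250.
Liang ($399,700): Small Business Credit: income exceeds $172,700 by $227,000, which is 46 full-or-partial $5,000 increments; reduction = 46 × $250 = $11,500, leaving $5,500.
Difference: |$2,250 − $5,500| = $3,250.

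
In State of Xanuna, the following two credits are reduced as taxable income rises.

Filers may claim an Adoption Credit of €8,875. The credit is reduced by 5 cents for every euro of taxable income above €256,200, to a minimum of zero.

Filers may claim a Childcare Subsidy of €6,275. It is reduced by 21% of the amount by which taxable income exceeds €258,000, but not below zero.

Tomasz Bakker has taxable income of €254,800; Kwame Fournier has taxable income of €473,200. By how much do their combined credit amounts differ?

€15,150

Tomasz (€254,800): Adoption Credit: €254,800 is at or below the €256,200 threshold, so the full €8,875 applies. Childcare Subsidy: €254,800 is at or below the €258,000 threshold, so the full €6,275 applies. total €8,875 + €6,275 = €15,150
Kwame (€473,200): Adoption Credit: 5% of the €217,000 excess over €256,200 is €10,850 ≥ base, so the credit is €0. Childcare Subsidy: 21% of the €215,200 excess over €258,000 is €45,192 ≥ base, so the credit is €0. total €0 + €0 = €0
Difference: |€15,150 − €0| = €15,150.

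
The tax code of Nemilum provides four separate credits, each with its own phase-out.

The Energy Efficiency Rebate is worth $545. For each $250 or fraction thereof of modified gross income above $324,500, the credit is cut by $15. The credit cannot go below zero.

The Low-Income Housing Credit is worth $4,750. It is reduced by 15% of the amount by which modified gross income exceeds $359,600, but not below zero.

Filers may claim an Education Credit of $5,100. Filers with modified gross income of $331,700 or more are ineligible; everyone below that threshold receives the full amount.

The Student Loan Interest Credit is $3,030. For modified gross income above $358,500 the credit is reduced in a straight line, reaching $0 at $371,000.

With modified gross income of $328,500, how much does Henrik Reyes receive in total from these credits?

Energy Efficiency Rebate: income exceeds $324,500 by $4,000, which is 16 full-or-partial $250 increments; reduction = 16 × $15 = $240, leaving $305.
Low-Income Housing Credit: $328,500 is at or below the $359,600 threshold, so the full $4,750 applies.
Education Credit: $328,500 is below the $331,700 cutoff, so the full $5,100 applies.
Student Loan Interest Credit: $328,500 is at or below the $358,500 threshold, so the full $3,030 applies.
Total: $305 + $4,750 + $5,100 + $3,030 = $13,185.

$13,185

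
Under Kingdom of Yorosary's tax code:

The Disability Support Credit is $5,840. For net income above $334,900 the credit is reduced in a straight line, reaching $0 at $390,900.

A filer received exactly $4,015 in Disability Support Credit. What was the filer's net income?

$352,400

$4,015 is 4,015/5,840 of the full $5,840, so 1,825/5,840 of the $56,000 range has been used: income = $334,900 + $56,000 × 1,825/5,840 = $352,400.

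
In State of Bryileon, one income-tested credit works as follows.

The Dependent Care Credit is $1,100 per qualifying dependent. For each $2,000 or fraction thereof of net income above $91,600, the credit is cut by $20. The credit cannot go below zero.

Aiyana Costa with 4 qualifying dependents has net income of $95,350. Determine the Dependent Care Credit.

Dependent Care Credit: base = 4 × $1,100 = $4,400. income exceeds $91,600 by $3,750, which is 2 full-or-partial $2,000 increments; reduction = 2 × $20 = $40, leaving $4,360.

$4,360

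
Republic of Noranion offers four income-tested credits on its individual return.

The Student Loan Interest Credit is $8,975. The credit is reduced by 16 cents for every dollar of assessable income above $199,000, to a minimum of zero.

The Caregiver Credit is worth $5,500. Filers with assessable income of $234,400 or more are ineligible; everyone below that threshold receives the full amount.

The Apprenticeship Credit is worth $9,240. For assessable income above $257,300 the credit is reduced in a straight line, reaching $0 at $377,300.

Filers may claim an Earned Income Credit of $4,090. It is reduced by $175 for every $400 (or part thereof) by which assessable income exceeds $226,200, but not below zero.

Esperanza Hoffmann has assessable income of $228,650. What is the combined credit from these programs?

$21,836

Student Loan Interest Credit: 16% of the $29,650 excess over $199,000 is $4,744; credit = $8,975 − $4,744 = $4,231.
Caregiver Credit: $228,650 is below the $234,400 cutoff, so the full $5,500 applies.
Apprenticeship Credit: $228,650 is at or below the $257,300 threshold, so the full $9,240 applies.
Earned Income Credit: income exceeds $226,200 by $2,450, which is 7 full-or-partial $400 increments; reduction = 7 × $175 = $1,225, leaving $2,865.
Total: $4,231 + $5,500 + $9,240 + $2,865 = $21,836.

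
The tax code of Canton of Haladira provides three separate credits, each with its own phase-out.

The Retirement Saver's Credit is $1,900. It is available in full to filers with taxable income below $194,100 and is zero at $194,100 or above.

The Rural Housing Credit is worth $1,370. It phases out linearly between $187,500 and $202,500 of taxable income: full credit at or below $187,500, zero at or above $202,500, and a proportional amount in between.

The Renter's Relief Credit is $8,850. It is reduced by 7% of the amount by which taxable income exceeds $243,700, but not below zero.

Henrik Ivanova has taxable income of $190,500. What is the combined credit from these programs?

$11,846

Retirement Saver's Credit: $190,500 is below the $194,100 cutoff, so the full $1,900 applies.
Rural Housing Credit: $190,500 is $3,000 into a $15,000 phase-out range, leaving 12,000/15,000 of the credit: $1,370 × 12,000/15,000 = $1,096.
Renter's Relief Credit: $190,500 is at or below the $243,700 threshold, so the full $8,850 applies.
Total: $1,900 + $1,096 + $8,850 = $11,846.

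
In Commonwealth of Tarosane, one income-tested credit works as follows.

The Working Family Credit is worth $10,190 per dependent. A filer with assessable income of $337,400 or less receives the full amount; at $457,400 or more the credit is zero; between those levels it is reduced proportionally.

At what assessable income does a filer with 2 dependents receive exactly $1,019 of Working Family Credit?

Full credit = 2 × $10,190 = $20,380.
$1,019 is 1,019/20,380 of the full $20,380, so 19,361/20,380 of the $120,000 range has been used: income = $337,400 + $120,000 × 19,361/20,380 = $451,400.

$451,400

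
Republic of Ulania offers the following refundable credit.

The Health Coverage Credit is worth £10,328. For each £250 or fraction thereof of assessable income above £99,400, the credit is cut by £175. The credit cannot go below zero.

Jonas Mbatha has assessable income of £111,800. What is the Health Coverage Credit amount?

£1,578

Health Coverage Credit: income exceeds £99,400 by £12,400, which is 50 full-or-partial £250 increments; reduction = 50 × £175 = £8,750, leaving £1,578.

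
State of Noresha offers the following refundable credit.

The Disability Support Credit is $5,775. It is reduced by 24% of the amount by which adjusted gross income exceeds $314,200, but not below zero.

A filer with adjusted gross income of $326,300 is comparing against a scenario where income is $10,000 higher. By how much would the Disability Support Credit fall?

$2,400

At $326,300 — 24% of the $12,100 excess over $314,200 is $2,904; credit = $5,775 − $2,904 = $2,871.
At $336,300 — 24% of the $22,100 excess over $314,200 is $5,304; credit = $5,775 − $5,304 = $471.
Lost: $2,871 − $471 = $2,400.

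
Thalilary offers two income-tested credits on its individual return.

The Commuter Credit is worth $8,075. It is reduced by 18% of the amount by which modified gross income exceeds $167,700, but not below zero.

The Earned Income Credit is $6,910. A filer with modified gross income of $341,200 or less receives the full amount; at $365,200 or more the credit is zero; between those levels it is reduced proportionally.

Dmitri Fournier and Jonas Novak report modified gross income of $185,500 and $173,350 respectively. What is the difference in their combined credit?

Dmitri ($185,500): Commuter Credit: 18% of the $17,800 excess over $167,700 is $3,204; credit = $8,075 − $3,204 = $4,871. Earned Income Credit: $185,500 is at or below the $341,200 threshold, so the full $6,910 applies. total $4,871 + $6,910 = $11,781
Jonas ($173,350): Commuter Credit: 18% of the $5,650 excess over $167,700 is $1,017; credit = $8,075 − $1,017 = $7,058. Earned Income Credit: $173,350 is at or below the $341,200 threshold, so the full $6,910 applies. total $7,058 + $6,910 = $13,968
Difference: |$11,781 − $13,968| = $2,187.

$2,187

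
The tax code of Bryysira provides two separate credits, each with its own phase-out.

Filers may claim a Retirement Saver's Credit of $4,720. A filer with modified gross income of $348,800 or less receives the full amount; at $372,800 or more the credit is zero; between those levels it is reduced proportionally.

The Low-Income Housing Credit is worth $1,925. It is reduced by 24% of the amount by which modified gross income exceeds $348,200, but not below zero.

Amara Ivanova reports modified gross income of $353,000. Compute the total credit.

Retirement Saver's Credit: $353,000 is $4,200 into a $24,000 phase-out range, leaving 19,800/24,000 of the credit: $4,720 × 19,800/24,000 = $3,894.
Low-Income Housing Credit: 24% of the $4,800 excess over $348,200 is $1,152; credit = $1,925 − $1,152 = $773.
Total: $3,894 + $773 = $4,667.

$4,667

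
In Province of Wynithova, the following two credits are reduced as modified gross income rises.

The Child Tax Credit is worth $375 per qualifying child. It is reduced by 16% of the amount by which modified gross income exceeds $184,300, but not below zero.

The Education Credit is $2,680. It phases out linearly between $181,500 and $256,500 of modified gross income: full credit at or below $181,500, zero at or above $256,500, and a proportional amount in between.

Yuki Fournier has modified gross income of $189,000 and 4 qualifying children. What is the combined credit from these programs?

Child Tax Credit: base = 4 × $375 = $1,500. 16% of the $4,700 excess over $184,300 is $752; credit = $1,500 − $752 = $748.
Education Credit: $189,000 is $7,500 into a $75,000 phase-out range, leaving 67,500/75,000 of the credit: $2,680 × 67,500/75,000 = $2,412.
Total: $748 + $2,412 = $3,160.

$3,160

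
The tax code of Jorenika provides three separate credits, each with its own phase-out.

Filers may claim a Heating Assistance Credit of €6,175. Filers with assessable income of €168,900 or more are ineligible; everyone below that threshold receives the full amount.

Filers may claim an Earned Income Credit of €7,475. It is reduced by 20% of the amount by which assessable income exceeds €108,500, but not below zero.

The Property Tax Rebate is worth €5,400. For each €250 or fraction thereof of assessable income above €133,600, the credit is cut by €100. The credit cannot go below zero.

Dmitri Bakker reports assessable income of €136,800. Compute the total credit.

€12,090

Heating Assistance Credit: €136,800 is below the €168,900 cutoff, so the full €6,175 applies.
Earned Income Credit: 20% of the €28,300 excess over €108,500 is €5,660; credit = €7,475 − €5,660 = €1,815.
Property Tax Rebate: income exceeds €133,600 by €3,200, which is 13 full-or-partial €250 increments; reduction = 13 × €100 = €1,300, leaving €4,100.
Total: €6,175 + €1,815 + €4,100 = €12,090.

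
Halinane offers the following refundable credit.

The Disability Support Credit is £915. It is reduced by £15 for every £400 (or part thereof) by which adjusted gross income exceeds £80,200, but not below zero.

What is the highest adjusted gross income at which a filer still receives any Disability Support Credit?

After 60 increments the reduction is 60 × £15 = £900, leaving £15; one more increment wipes it out. Increment 60 ends at excess 60 × £400 = £24,000, so the highest qualifying income is £80,200 + £24,000 = £104,200.

£104,200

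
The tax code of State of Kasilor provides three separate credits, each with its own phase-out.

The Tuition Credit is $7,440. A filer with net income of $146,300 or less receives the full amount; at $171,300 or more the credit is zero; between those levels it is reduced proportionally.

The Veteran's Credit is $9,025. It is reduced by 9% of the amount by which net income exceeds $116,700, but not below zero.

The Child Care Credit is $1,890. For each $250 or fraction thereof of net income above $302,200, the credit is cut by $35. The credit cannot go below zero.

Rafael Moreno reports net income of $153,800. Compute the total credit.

$12,784

Tuition Credit: $153,800 is $7,500 into a $25,000 phase-out range, leaving 17,500/25,000 of the credit: $7,440 × 17,500/25,000 = $5,208.
Veteran's Credit: 9% of the $37,100 excess over $116,700 is $3,339; credit = $9,025 − $3,339 = $5,686.
Child Care Credit: $153,800 is at or below the $302,200 threshold, so the full $1,890 applies.
Total: $5,208 + $5,686 + $1,890 = $12,784.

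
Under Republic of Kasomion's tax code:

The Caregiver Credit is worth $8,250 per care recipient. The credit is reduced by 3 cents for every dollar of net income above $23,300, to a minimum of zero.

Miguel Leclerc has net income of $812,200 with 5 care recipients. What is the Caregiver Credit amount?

Caregiver Credit: base = 5 × $8,250 = $41,250. 3% of the $788,900 excess over $23,300 is $23,667; credit = $41,250 − $23,667 = $17,583.

$17,583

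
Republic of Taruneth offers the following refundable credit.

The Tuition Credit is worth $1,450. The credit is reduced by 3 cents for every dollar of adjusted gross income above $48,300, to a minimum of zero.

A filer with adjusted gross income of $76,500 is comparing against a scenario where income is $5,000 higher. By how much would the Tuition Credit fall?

$150

At $76,500 — 3% of the $28,200 excess over $48,300 is $846; credit = $1,450 − $846 = $604.
At $81,500 — 3% of the $33,200 excess over $48,300 is $996; credit = $1,450 − $996 = $454.
Lost: $604 − $454 = $150.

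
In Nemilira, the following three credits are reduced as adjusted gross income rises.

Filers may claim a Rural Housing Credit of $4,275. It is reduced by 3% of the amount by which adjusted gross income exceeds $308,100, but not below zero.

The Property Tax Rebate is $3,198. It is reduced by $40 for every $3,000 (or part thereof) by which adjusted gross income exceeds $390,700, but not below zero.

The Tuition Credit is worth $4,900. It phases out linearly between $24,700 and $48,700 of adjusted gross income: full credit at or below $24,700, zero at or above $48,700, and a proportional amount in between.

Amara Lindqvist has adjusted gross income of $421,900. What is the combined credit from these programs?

Rural Housing Credit: 3% of the $113,800 excess over $308,100 is $3,414; credit = $4,275 − $3,414 = $861.
Property Tax Rebate: income exceeds $390,700 by $31,200, which is 11 full-or-partial $3,000 increments; reduction = 11 × $40 = $440, leaving $2,758.
Tuition Credit: $421,900 is at or above $48,700, so the credit is $0.
Total: $861 + $2,758 + $0 = $3,619.

$3,619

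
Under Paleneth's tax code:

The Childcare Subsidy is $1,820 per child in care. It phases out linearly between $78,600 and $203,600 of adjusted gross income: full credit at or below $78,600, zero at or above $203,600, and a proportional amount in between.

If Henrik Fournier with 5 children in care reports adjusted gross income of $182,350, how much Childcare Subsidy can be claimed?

Childcare Subsidy: base = 5 × $1,820 = $9,100. $182,350 is $103,750 into a $125,000 phase-out range, leaving 21,250/125,000 of the credit: $9,100 × 21,250/125,000 = $1,547.

$1,547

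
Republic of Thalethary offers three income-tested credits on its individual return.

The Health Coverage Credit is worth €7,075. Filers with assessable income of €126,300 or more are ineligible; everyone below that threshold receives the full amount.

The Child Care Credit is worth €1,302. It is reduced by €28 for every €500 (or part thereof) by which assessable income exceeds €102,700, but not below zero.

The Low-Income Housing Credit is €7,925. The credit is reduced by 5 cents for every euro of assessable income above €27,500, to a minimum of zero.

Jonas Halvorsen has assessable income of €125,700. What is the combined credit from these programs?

€10,104

Health Coverage Credit: €125,700 is below the €126,300 cutoff, so the full €7,075 applies.
Child Care Credit: income exceeds €102,700 by €23,000, which is 46 full-or-partial €500 increments; reduction = 46 × €28 = €1,288, leaving €14.
Low-Income Housing Credit: 5% of the €98,200 excess over €27,500 is €4,910; credit = €7,925 − €4,910 = €3,015.
Total: €7,075 + €14 + €3,015 = €10,104.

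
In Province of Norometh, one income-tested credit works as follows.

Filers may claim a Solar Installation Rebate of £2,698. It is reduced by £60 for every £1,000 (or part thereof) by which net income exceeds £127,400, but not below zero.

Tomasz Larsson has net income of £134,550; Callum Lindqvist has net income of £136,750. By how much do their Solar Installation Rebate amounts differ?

Tomasz (£134,550): Solar Installation Rebate: income exceeds £127,400 by £7,150, which is 8 full-or-partial £1,000 increments; reduction = 8 × £60 = £480, leaving £2,218.
Callum (£136,750): Solar Installation Rebate: income exceeds £127,400 by £9,350, which is 10 full-or-partial £1,000 increments; reduction = 10 × £60 = £600, leaving £2,098.
Difference: |£2,218 − £2,098| = £120.

£120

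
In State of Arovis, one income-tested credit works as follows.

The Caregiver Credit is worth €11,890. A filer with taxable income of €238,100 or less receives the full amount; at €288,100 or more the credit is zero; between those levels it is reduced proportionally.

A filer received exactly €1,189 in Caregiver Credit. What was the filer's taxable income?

€1,189 is 1,189/11,890 of the full €11,890, so 10,701/11,890 of the €50,000 range has been used: income = €238,100 + €50,000 × 10,701/11,890 = €283,100.

€283,100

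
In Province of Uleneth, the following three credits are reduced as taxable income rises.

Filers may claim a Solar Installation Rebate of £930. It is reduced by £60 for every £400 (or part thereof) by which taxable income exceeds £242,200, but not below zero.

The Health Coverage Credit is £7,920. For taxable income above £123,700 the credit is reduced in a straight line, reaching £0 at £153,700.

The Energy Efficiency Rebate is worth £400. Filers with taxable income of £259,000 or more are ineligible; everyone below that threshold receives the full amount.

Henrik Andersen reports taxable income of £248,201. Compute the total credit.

Solar Installation Rebate: income exceeds £242,200 by £6,001 → 16 increments × £60 = £960 ≥ base, so the credit is £0.
Health Coverage Credit: £248,201 is at or above £153,700, so the credit is £0.
Energy Efficiency Rebate: £248,201 is below the £259,000 cutoff, so the full £400 applies.
Total: £0 + £0 + £400 = £400.

£400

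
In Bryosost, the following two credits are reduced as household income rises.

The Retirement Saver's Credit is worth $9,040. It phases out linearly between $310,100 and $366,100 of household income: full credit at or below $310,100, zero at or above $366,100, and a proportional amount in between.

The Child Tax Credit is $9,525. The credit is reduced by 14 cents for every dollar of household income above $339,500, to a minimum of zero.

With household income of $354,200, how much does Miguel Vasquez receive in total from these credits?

Retirement Saver's Credit: $354,200 is $44,100 into a $56,000 phase-out range, leaving 11,900/56,000 of the credit: $9,040 × 11,900/56,000 = $1,921.
Child Tax Credit: 14% of the $14,700 excess over $339,500 is $2,058; credit = $9,525 − $2,058 = $7,467.
Total: $1,921 + $7,467 = $9,388.

$9,388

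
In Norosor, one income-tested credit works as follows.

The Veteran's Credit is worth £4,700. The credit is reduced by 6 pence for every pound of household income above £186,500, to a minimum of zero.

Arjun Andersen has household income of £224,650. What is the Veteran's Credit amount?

Veteran's Credit: 6% of the £38,150 excess over £186,500 is £2,289; credit = £4,700 − £2,289 = £2,411.

£2,411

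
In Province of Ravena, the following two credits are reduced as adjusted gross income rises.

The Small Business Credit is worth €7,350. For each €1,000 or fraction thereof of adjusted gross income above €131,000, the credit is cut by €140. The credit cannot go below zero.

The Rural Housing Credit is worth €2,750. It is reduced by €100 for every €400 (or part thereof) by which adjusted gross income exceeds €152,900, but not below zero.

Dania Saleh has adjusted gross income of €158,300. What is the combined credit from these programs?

€4,780

Small Business Credit: income exceeds €131,000 by €27,300, which is 28 full-or-partial €1,000 increments; reduction = 28 × €140 = €3,920, leaving €3,430.
Rural Housing Credit: income exceeds €152,900 by €5,400, which is 14 full-or-partial €400 increments; reduction = 14 × €100 = €1,400, leaving €1,350.
Total: €3,430 + €1,350 = €4,780.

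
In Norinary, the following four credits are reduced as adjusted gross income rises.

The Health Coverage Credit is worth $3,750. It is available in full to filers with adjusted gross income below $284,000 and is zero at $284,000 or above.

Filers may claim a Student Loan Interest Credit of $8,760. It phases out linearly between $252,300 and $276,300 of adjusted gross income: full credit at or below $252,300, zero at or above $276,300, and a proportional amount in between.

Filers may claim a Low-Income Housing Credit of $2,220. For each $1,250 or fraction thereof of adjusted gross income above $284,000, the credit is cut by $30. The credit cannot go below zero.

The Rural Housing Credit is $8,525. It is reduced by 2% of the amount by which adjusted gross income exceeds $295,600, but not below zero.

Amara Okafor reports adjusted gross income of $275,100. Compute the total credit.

$14,933

Health Coverage Credit: $275,100 is below the $284,000 cutoff, so the full $3,750 applies.
Student Loan Interest Credit: $275,100 is $22,800 into a $24,000 phase-out range, leaving 1,200/24,000 of the credit: $8,760 × 1,200/24,000 = $438.
Low-Income Housing Credit: $275,100 is at or below the $284,000 threshold, so the full $2,220 applies.
Rural Housing Credit: $275,100 is at or below the $295,600 threshold, so the full $8,525 applies.
Total: $3,750 + $438 + $2,220 + $8,525 = $14,933.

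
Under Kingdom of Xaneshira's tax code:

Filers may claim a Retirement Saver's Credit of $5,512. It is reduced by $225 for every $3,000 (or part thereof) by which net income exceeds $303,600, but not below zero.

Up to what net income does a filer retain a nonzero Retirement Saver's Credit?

After 24 increments the reduction is 24 × $225 = $5,400, leaving $112; one more increment wipes it out. Increment 24 ends at excess 24 × $3,000 = $72,000, so the highest qualifying income is $303,600 + $72,000 = $375,600.

$375,600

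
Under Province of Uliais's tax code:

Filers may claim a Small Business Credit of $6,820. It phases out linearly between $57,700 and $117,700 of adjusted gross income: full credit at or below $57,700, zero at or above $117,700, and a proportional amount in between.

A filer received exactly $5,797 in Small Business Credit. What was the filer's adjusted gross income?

$66,700

$5,797 is 5,797/6,820 of the full $6,820, so 1,023/6,820 of the $60,000 range has been used: income = $57,700 + $60,000 × 1,023/6,820 = $66,700.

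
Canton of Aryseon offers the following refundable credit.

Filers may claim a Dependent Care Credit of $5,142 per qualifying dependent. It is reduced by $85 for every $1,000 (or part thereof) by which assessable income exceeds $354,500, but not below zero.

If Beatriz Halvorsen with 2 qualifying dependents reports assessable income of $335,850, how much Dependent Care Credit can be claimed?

$10,284

Dependent Care Credit: base = 2 × $5,142 = $10,284. $335,850 is at or below the $354,500 threshold, so the full $10,284 applies.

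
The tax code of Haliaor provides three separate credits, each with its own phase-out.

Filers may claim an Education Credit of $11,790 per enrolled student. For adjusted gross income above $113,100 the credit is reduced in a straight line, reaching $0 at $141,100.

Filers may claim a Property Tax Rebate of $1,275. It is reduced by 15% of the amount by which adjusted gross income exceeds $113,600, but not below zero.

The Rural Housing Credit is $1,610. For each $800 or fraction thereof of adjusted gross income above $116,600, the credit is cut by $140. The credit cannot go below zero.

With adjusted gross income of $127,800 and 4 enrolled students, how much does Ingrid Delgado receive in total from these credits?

Education Credit: base = 4 × $11,790 = $47,160. $127,800 is $14,700 into a $28,000 phase-out range, leaving 13,300/28,000 of the credit: $47,160 × 13,300/28,000 = $22,401.
Property Tax Rebate: 15% of the $14,200 excess over $113,600 is $2,130 ≥ base, so the credit is $0.
Rural Housing Credit: income exceeds $116,600 by $11,200 → 14 increments × $140 = $1,960 ≥ base, so the credit is $0.
Total: $22,401 + $0 + $0 = $22,401.

$22,401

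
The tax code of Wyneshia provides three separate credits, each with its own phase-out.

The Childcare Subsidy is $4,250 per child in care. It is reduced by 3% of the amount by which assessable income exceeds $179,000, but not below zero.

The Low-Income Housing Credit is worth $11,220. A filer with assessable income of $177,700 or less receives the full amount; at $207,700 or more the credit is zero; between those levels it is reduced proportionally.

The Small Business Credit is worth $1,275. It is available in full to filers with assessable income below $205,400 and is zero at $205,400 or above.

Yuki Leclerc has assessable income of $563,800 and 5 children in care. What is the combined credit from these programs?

Childcare Subsidy: base = 5 × $4,250 = $21,250. 3% of the $384,800 excess over $179,000 is $11,544; credit = $21,250 − $11,544 = $9,706.
Low-Income Housing Credit: $563,800 is at or above $207,700, so the credit is $0.
Small Business Credit: $563,800 meets or exceeds the $205,400 cutoff, so the credit is $0.
Total: $9,706 + $0 + $0 = $9,706.

$9,706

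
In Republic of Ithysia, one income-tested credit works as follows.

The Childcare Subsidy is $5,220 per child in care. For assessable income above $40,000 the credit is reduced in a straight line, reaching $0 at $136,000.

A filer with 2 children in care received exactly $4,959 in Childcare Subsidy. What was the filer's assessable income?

Full credit = 2 × $5,220 = $10,440.
$4,959 is 4,959/10,440 of the full $10,440, so 5,481/10,440 of the $96,000 range has been used: income = $40,000 + $96,000 × 5,481/10,440 = $90,400.

$90,400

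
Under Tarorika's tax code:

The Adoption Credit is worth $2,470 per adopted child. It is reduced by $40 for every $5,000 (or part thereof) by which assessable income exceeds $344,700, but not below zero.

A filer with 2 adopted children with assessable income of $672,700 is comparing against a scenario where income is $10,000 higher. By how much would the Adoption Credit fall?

$80

At $672,700 — base = 2 × $2,470 = $4,940. income exceeds $344,700 by $328,000, which is 66 full-or-partial $5,000 increments; reduction = 66 × $40 = $2,640, leaving $2,300.
At $682,700 — base = 2 × $2,470 = $4,940. income exceeds $344,700 by $338,000, which is 68 full-or-partial $5,000 increments; reduction = 68 × $40 = $2,720, leaving $2,220.
Lost: $2,300 − $2,220 = $80.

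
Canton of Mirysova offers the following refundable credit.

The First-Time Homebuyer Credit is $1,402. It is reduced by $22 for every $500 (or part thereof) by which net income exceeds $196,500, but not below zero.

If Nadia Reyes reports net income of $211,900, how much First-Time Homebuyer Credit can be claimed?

First-Time Homebuyer Credit: income exceeds $196,500 by $15,400, which is 31 full-or-partial $500 increments; reduction = 31 × $22 = $682, leaving $720.

$720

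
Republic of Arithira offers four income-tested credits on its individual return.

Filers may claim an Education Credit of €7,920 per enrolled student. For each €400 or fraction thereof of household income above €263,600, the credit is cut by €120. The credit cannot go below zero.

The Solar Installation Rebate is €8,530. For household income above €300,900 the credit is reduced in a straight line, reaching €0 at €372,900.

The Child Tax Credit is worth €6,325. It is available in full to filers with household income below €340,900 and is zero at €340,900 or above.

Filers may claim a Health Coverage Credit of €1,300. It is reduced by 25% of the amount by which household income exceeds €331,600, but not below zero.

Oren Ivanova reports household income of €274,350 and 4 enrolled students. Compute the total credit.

Education Credit: base = 4 × €7,920 = €31,680. income exceeds €263,600 by €10,750, which is 27 full-or-partial €400 increments; reduction = 27 × €120 = €3,240, leaving €28,440.
Solar Installation Rebate: €274,350 is at or below the €300,900 threshold, so the full €8,530 applies.
Child Tax Credit: €274,350 is below the €340,900 cutoff, so the full €6,325 applies.
Health Coverage Credit: €274,350 is at or below the €331,600 threshold, so the full €1,300 applies.
Total: €28,440 + €8,530 + €6,325 + €1,300 = €44,595.

€44,595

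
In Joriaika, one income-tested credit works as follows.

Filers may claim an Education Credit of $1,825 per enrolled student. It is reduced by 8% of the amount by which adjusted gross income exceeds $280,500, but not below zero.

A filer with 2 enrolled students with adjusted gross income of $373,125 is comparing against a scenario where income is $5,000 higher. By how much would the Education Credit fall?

At $373,125 — base = 2 × $1,825 = $3,650. 8% of the $92,625 excess over $280,500 is $7,410 ≥ base, so the credit is $0.
At $378,125 — base = 2 × $1,825 = $3,650. 8% of the $97,625 excess over $280,500 is $7,810 ≥ base, so the credit is $0.
Lost: $0 − $0 = $0.

$0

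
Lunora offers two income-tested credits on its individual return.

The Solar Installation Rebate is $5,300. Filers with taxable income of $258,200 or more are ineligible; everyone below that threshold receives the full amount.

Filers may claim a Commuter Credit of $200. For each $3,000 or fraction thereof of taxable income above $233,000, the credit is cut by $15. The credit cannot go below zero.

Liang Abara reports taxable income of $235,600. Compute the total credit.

$5,485

Solar Installation Rebate: $235,600 is below the $258,200 cutoff, so the full $5,300 applies.
Commuter Credit: income exceeds $233,000 by $2,600, which is 1 full-or-partial $3,000 increment; reduction = 1 × $15 = $15, leaving $185.
Total: $5,300 + $185 = $5,485.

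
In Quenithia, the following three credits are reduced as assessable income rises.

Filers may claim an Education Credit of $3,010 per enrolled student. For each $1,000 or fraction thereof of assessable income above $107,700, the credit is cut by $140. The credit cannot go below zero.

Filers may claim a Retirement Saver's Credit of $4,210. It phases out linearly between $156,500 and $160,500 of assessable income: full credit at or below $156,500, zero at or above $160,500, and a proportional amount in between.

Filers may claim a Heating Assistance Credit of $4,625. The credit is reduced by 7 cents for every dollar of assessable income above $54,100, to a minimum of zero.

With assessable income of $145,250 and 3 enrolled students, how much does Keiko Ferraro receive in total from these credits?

$7,920

Education Credit: base = 3 × $3,010 = $9,030. income exceeds $107,700 by $37,550, which is 38 full-or-partial $1,000 increments; reduction = 38 × $140 = $5,320, leaving $3,710.
Retirement Saver's Credit: $145,250 is at or below the $156,500 threshold, so the full $4,210 applies.
Heating Assistance Credit: 7% of the $91,150 excess over $54,100 is $6,380.50 ≥ base, so the credit is $0.
Total: $3,710 + $4,210 + $0 = $7,920.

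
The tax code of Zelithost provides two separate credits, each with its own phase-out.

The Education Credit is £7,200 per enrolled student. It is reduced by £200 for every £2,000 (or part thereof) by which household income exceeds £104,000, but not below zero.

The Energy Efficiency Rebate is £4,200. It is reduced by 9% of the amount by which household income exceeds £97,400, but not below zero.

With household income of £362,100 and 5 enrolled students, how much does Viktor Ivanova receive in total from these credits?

£10,000

Education Credit: base = 5 × £7,200 = £36,000. income exceeds £104,000 by £258,100, which is 130 full-or-partial £2,000 increments; reduction = 130 × £200 = £26,000, leaving £10,000.
Energy Efficiency Rebate: 9% of the £264,700 excess over £97,400 is £23,823 ≥ base, so the credit is £0.
Total: £10,000 + £0 = £10,000.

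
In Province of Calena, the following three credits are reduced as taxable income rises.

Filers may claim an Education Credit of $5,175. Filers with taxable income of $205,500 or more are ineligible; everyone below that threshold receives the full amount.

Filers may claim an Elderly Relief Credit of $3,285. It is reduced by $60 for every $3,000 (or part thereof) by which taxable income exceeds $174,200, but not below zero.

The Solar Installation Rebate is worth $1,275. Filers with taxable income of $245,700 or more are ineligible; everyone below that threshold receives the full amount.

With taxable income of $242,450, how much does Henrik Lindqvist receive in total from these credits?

$3,180

Education Credit: $242,450 meets or exceeds the $205,500 cutoff, so the credit is $0.
Elderly Relief Credit: income exceeds $174,200 by $68,250, which is 23 full-or-partial $3,000 increments; reduction = 23 × $60 = $1,380, leaving $1,905.
Solar Installation Rebate: $242,450 is below the $245,700 cutoff, so the full $1,275 applies.
Total: $0 + $1,905 + $1,275 = $3,180.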